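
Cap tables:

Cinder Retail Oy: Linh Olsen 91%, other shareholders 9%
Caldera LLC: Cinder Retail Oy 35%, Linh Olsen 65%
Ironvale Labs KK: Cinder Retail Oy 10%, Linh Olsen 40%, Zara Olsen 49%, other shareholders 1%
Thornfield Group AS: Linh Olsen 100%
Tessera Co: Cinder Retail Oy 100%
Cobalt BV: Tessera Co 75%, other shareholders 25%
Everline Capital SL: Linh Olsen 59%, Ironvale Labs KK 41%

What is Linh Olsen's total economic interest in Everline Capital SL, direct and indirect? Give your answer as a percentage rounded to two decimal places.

Linh reaches Everline along 3 paths.
Direct stake: 59% = 59%.
Via Cinder → Ironvale: 91% × 10% × 41% = 3.731%.
Via Ironvale: 40% × 41% = 16.4%.
Total: 59% + 3.731% + 16.4% = 79.131%.
Rounded: 79.13%.

79.13%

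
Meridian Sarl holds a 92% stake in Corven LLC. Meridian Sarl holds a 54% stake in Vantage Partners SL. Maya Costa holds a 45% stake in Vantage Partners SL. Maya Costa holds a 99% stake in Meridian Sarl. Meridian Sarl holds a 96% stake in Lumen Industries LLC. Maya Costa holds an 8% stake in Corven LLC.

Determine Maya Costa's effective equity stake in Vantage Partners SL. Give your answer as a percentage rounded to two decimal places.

98.46%

Maya reaches Vantage along 2 paths.
Via Meridian: 99% × 54% = 53.46%.
Direct stake: 45% = 45%.
Total: 53.46% + 45% = 98.46%.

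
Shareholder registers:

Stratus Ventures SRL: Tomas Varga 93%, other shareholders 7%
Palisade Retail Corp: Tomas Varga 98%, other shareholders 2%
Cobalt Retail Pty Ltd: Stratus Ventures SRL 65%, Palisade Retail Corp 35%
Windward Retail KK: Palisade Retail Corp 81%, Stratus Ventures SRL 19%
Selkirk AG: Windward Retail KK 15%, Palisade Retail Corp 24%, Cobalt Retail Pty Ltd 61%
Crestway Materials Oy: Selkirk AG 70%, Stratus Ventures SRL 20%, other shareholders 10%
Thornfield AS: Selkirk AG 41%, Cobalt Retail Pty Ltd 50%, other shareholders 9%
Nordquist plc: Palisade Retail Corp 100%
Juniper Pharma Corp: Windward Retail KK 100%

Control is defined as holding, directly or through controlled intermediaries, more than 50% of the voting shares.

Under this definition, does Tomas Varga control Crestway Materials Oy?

Yes

Tomas holds 93% of Stratus, so Tomas controls Stratus.
Tomas holds 98% of Palisade, so Tomas controls Palisade.
Palisade and Stratus together hold 81% + 19% = 100% of Windward, so Tomas controls Windward.
Stratus and Palisade together hold 65% + 35% = 100% of Cobalt, so Tomas controls Cobalt.
Windward and Palisade and Cobalt together hold 15% + 24% + 61% = 100% of Selkirk, so Tomas controls Selkirk.
Selkirk and Stratus together hold 70% + 20% = 90% of Crestway, so Tomas controls Crestway.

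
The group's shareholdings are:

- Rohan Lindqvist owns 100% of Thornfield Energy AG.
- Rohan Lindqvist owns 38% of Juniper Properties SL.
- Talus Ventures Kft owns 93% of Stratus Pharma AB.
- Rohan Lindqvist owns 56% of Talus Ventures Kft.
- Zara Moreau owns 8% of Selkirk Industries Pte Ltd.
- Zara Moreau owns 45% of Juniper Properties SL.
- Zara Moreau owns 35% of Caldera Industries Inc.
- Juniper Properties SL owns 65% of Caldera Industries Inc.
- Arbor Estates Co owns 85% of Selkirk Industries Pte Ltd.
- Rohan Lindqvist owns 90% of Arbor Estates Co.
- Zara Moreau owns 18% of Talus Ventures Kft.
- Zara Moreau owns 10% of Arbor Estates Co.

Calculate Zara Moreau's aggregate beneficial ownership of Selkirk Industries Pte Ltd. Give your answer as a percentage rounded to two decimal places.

16.50%

Zara reaches Selkirk along 2 paths.
Via Arbor: 10% × 85% = 8.5%.
Direct stake: 8% = 8%.
Total: 8.5% + 8% = 16.5%.
Rounded: 16.50%.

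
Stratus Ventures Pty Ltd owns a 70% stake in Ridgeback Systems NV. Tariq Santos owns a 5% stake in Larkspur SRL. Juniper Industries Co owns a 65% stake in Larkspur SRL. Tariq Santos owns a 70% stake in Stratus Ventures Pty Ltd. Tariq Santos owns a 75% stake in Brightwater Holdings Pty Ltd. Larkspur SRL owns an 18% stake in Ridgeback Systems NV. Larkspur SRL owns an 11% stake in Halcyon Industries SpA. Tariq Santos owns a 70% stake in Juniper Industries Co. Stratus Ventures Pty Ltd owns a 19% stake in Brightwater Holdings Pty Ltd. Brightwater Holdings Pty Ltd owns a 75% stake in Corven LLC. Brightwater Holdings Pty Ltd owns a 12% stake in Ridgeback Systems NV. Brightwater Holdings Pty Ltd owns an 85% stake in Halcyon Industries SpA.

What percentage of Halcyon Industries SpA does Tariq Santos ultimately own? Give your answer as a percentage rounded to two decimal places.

Tariq reaches Halcyon along 4 paths.
Via Stratus → Brightwater: 70% × 19% × 85% = 11.305%.
Via Brightwater: 75% × 85% = 63.75%.
Via Juniper → Larkspur: 70% × 65% × 11% = 5.005%.
Via Larkspur: 5% × 11% = 0.55%.
Total: 11.305% + 63.75% + 5.005% + 0.55% = 80.61%.

80.61%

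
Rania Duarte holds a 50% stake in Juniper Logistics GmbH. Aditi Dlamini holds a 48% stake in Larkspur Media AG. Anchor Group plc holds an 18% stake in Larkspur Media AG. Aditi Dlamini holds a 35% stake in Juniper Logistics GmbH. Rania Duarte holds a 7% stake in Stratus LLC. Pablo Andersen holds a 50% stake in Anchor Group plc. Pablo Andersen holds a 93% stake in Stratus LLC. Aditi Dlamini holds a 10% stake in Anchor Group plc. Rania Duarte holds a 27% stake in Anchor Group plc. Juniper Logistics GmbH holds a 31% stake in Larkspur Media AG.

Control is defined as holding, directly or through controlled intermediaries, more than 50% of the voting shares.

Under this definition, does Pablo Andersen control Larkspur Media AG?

Pablo holds 93% of Stratus, so Pablo controls Stratus.
Neither Pablo nor any entity Pablo controls holds any voting interest in Larkspur.
So Pablo does not control Larkspur.

No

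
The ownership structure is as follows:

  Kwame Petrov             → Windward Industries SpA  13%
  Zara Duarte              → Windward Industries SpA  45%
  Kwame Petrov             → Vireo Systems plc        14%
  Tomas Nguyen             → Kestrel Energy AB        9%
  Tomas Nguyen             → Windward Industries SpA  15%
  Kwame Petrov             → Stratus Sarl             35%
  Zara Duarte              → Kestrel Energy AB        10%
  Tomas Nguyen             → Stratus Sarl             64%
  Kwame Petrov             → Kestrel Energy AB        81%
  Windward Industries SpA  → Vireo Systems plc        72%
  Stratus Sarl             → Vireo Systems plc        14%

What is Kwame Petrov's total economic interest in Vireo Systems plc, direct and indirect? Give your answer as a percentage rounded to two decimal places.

28.26%

Kwame reaches Vireo along 3 paths.
Via Windward: 13% × 72% = 9.36%.
Direct stake: 14% = 14%.
Via Stratus: 35% × 14% = 4.9%.
Total: 9.36% + 14% + 4.9% = 28.26%.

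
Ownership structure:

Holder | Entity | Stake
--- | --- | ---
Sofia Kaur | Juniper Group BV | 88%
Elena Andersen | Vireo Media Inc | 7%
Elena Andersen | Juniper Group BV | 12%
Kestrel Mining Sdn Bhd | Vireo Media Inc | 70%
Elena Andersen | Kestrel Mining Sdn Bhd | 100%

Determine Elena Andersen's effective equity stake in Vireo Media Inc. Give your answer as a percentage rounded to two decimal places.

Elena reaches Vireo along 2 paths.
Via Kestrel: 100% × 70% = 70%.
Direct stake: 7% = 7%.
Total: 70% + 7% = 77%.
Rounded: 77.00%.

77.00%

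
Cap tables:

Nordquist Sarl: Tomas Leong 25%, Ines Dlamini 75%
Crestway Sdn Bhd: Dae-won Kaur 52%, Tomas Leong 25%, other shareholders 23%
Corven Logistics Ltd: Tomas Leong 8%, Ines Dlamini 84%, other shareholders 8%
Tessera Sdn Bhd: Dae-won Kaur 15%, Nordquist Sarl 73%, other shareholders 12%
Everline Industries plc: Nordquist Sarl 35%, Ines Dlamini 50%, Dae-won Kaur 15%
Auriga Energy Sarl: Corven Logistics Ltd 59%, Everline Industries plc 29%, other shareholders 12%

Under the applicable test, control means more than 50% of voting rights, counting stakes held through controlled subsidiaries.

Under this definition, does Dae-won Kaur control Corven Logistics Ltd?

No

Dae-won holds 52% of Crestway, so Dae-won controls Crestway.
Neither Dae-won nor any entity Dae-won controls holds any voting interest in Corven.
So Dae-won does not control Corven.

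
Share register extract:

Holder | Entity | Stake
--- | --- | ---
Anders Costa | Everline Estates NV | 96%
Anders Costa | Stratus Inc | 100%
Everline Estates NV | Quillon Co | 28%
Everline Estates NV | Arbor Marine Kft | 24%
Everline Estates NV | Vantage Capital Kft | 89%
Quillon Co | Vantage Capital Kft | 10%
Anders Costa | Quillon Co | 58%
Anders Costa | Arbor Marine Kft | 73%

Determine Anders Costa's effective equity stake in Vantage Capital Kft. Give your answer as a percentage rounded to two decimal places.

Anders reaches Vantage along 3 paths.
Via Everline: 96% × 89% = 85.44%.
Via Everline → Quillon: 96% × 28% × 10% = 2.688%.
Via Quillon: 58% × 10% = 5.8%.
Total: 85.44% + 2.688% + 5.8% = 93.928%.
Rounded: 93.93%.

93.93%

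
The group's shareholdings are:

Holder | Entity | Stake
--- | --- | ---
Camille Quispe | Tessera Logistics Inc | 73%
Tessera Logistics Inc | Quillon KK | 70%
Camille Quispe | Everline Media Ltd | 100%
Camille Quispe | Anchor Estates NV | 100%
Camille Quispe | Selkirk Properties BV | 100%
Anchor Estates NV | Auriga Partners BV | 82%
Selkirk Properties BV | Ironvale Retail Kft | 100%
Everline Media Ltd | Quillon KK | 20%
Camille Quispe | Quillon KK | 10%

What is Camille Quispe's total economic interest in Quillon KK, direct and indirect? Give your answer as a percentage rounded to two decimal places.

Camille reaches Quillon along 3 paths.
Via Tessera: 73% × 70% = 51.1%.
Direct stake: 10% = 10%.
Via Everline: 100% × 20% = 20%.
Total: 51.1% + 10% + 20% = 81.1%.
Rounded: 81.10%.

81.10%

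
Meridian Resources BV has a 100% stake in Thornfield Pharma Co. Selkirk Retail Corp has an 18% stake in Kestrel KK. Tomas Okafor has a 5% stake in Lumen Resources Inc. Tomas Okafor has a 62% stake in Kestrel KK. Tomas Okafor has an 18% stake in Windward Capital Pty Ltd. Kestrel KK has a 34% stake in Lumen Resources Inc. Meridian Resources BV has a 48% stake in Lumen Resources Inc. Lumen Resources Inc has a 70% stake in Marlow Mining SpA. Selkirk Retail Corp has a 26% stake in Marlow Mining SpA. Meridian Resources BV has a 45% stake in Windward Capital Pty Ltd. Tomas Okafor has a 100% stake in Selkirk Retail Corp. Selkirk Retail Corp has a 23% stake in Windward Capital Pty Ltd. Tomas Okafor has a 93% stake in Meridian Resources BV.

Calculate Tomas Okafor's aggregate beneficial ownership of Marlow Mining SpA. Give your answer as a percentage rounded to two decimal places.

Tomas reaches Marlow along 5 paths.
Via Kestrel → Lumen: 62% × 34% × 70% = 14.756%.
Via Selkirk → Kestrel → Lumen: 100% × 18% × 34% × 70% = 4.284%.
Via Lumen: 5% × 70% = 3.5%.
Via Meridian → Lumen: 93% × 48% × 70% = 31.248%.
Via Selkirk: 100% × 26% = 26%.
Total: 14.756% + 4.284% + 3.5% + 31.248% + 26% = 79.788%.
Rounded: 79.79%.

79.79%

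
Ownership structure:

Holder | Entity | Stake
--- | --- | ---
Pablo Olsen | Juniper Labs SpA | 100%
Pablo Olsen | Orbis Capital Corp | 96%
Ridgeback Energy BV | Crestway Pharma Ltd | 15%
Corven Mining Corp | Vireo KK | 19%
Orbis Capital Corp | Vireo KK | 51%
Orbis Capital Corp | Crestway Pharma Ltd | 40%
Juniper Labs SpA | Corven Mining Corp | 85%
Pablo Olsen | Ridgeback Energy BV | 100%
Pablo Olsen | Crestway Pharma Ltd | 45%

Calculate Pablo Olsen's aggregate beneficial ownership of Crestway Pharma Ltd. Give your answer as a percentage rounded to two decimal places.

98.40%

Pablo reaches Crestway along 3 paths.
Via Ridgeback: 100% × 15% = 15%.
Via Orbis: 96% × 40% = 38.4%.
Direct stake: 45% = 45%.
Total: 15% + 38.4% + 45% = 98.4%.
Rounded: 98.40%.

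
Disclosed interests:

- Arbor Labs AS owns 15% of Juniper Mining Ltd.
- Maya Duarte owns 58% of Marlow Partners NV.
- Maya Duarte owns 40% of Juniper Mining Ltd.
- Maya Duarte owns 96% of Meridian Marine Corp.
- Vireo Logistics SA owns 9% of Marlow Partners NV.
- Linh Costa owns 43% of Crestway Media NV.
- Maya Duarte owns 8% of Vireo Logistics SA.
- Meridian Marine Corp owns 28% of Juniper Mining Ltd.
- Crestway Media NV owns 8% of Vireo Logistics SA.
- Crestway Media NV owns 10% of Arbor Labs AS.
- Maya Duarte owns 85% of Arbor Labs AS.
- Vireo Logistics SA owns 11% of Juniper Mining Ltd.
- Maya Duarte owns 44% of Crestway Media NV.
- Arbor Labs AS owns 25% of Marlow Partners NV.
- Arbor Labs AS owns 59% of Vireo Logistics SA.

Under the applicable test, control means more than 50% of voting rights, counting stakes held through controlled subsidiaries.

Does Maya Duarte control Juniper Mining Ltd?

Maya holds 96% of Meridian, so Maya controls Meridian.
Maya holds 85% of Arbor, so Maya controls Arbor.
Arbor and Maya together hold 59% + 8% = 67% of Vireo, so Maya controls Vireo.
Maya and Arbor and Meridian and Vireo together hold 40% + 15% + 28% + 11% = 94% of Juniper, so Maya controls Juniper.

Yes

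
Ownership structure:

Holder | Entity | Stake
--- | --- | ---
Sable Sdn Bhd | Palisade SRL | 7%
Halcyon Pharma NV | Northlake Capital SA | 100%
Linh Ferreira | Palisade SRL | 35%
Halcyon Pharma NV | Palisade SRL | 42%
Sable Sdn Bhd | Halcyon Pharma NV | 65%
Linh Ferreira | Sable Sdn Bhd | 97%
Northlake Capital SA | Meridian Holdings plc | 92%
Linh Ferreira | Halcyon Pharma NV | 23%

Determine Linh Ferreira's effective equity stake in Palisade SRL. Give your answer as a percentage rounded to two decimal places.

77.93%

Linh reaches Palisade along 4 paths.
Via Sable: 97% × 7% = 6.79%.
Via Sable → Halcyon: 97% × 65% × 42% = 26.481%.
Via Halcyon: 23% × 42% = 9.66%.
Direct stake: 35% = 35%.
Total: 6.79% + 26.481% + 9.66% + 35% = 77.931%.
Rounded: 77.93%.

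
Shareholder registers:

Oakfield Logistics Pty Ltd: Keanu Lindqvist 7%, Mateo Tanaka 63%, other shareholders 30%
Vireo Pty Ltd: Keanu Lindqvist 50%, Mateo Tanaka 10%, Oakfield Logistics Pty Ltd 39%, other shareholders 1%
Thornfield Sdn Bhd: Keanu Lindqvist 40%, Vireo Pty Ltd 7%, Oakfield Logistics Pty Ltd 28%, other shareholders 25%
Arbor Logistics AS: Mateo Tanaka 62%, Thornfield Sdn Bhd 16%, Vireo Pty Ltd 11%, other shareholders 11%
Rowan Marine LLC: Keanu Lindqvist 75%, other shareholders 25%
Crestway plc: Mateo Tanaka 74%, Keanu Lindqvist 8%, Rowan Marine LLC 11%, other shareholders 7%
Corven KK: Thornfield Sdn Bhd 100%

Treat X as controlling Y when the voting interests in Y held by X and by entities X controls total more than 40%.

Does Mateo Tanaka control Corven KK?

No

Mateo holds 63% of Oakfield, so Mateo controls Oakfield.
Mateo and Oakfield together hold 10% + 39% = 49% of Vireo, so Mateo controls Vireo.
Mateo and Vireo together hold 62% + 11% = 73% of Arbor, so Mateo controls Arbor.
Mateo holds 74% of Crestway, so Mateo controls Crestway.
Neither Mateo nor any entity Mateo controls holds any voting interest in Corven.
So Mateo does not control Corven.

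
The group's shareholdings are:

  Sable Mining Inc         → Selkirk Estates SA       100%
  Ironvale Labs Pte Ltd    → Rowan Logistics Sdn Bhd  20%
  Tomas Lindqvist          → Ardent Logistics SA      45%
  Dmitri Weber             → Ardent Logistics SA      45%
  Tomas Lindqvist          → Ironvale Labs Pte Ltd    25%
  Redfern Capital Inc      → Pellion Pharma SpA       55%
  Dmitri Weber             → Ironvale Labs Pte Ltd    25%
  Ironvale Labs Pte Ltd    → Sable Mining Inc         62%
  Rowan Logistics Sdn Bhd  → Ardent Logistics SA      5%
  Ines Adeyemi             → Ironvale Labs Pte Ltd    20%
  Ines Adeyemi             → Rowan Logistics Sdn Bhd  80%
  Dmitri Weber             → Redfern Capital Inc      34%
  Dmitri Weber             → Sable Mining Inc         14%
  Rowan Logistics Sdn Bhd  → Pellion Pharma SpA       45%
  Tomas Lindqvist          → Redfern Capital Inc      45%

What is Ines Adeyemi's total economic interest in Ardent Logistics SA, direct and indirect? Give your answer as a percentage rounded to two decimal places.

Ines reaches Ardent along 2 paths.
Via Ironvale → Rowan: 20% × 20% × 5% = 0.2%.
Via Rowan: 80% × 5% = 4%.
Total: 0.2% + 4% = 4.2%.
Rounded: 4.20%.

4.20%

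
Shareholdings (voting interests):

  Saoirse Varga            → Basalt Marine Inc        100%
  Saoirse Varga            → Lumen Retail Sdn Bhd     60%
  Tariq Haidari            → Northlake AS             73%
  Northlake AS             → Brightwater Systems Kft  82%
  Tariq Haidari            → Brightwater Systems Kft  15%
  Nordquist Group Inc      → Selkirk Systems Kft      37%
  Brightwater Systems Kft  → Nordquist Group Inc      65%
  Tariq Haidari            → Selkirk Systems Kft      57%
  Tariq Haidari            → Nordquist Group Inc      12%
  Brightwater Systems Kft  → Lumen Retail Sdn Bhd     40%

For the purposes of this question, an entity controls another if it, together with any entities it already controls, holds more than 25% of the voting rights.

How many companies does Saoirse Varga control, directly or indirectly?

2

Saoirse holds 60% of Lumen, so Saoirse controls Lumen.
Saoirse holds 100% of Basalt, so Saoirse controls Basalt.
No other company's threshold is met.
Saoirse controls 2 companies.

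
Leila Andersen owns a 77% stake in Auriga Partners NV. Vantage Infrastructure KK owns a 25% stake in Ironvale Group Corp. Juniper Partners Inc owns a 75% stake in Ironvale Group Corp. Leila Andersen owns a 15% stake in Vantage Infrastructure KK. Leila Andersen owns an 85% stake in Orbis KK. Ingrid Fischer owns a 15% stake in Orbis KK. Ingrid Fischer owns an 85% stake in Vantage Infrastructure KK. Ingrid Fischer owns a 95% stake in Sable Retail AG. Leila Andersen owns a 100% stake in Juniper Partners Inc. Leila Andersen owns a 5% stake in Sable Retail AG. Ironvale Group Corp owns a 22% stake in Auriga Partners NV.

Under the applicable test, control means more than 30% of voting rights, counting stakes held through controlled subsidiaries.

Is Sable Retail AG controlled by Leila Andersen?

No

Leila holds 100% of Juniper, so Leila controls Juniper.
Juniper holds 75% of Ironvale, so Leila controls Ironvale.
Leila and Ironvale together hold 77% + 22% = 99% of Auriga, so Leila controls Auriga.
Leila holds 85% of Orbis, so Leila controls Orbis.
In Sable, Leila's side holds only 5%, not > 30%.
So Leila does not control Sable.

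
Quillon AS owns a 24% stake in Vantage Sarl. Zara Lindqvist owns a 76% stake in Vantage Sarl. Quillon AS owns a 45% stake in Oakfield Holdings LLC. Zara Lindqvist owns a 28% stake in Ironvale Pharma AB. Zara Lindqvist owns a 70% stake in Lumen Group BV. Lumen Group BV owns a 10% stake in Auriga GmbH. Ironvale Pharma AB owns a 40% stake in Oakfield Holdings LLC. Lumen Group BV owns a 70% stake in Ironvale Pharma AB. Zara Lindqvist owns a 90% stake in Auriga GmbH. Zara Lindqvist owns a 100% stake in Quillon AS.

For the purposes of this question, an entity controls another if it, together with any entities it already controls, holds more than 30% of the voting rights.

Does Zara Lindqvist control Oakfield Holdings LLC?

Yes

Zara holds 70% of Lumen, so Zara controls Lumen.
Zara and Lumen together hold 28% + 70% = 98% of Ironvale, so Zara controls Ironvale.
Zara holds 100% of Quillon, so Zara controls Quillon.
Quillon and Ironvale together hold 45% + 40% = 85% of Oakfield, so Zara controls Oakfield.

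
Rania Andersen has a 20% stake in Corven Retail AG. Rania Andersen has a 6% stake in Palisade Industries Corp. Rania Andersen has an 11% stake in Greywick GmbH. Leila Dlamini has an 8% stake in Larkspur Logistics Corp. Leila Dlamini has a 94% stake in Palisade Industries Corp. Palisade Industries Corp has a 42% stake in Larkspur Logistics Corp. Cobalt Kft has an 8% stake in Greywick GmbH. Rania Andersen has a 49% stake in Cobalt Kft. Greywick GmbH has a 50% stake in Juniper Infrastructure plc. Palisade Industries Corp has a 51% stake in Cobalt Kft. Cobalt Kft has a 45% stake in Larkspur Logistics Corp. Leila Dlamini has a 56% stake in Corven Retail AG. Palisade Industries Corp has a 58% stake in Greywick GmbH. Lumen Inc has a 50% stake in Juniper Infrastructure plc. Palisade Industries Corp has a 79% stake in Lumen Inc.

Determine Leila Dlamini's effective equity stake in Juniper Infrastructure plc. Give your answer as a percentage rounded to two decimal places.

Leila reaches Juniper along 3 paths.
Via Palisade → Cobalt → Greywick: 94% × 51% × 8% × 50% = 1.9176%.
Via Palisade → Greywick: 94% × 58% × 50% = 27.26%.
Via Palisade → Lumen: 94% × 79% × 50% = 37.13%.
Total: 1.9176% + 27.26% + 37.13% = 66.3076%.
Rounded: 66.31%.

66.31%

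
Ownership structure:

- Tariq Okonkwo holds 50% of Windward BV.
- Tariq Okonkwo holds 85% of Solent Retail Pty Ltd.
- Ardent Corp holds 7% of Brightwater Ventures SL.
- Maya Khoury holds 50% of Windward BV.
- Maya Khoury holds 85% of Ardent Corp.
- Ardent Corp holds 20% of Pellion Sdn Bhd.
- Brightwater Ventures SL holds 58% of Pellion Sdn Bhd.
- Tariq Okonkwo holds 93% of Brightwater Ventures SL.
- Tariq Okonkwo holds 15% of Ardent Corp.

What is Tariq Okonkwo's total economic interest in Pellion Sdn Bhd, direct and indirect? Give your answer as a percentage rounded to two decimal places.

57.55%

Tariq reaches Pellion along 3 paths.
Via Ardent: 15% × 20% = 3%.
Via Ardent → Brightwater: 15% × 7% × 58% = 0.609%.
Via Brightwater: 93% × 58% = 53.94%.
Total: 3% + 0.609% + 53.94% = 57.549%.
Rounded: 57.55%.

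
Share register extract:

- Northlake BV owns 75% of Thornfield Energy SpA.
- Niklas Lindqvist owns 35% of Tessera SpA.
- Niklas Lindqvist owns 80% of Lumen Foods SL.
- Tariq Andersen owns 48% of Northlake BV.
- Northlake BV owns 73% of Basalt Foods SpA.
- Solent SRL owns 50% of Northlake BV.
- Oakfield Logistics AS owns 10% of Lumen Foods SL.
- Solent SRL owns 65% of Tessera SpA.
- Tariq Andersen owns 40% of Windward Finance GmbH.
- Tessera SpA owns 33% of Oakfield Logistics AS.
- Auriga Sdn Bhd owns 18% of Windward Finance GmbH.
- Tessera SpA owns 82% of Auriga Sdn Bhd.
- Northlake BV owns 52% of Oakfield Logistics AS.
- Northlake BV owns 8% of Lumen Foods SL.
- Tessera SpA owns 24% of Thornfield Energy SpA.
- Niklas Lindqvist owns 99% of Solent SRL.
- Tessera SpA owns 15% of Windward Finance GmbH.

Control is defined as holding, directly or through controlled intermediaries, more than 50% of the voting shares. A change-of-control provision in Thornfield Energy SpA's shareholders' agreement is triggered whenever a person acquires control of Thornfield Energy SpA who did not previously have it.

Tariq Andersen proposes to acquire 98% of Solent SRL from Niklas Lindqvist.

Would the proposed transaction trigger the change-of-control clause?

The purchase adds only to Tariq's holdings (Niklas's stake shrinks), so Tariq is the only person who could newly come to control Thornfield.
Tariq's largest direct stake is 48% in Northlake, which does not meet the threshold, so Tariq controls no company.
Neither Tariq nor any entity Tariq controls holds any voting interest in Thornfield.
So before the transaction, Tariq does not control Thornfield.
After the purchase, Tariq holds 98% of Solent directly, and Niklas's stake falls to 1%.
Tariq holds 98% of Solent, so Tariq controls Solent.
Solent and Tariq together hold 50% + 48% = 98% of Northlake, so Tariq controls Northlake.
Solent holds 65% of Tessera, so Tariq controls Tessera.
Northlake and Tessera together hold 75% + 24% = 99% of Thornfield, so Tariq controls Thornfield.
Tariq did not control Thornfield before and does after, so the clause is triggered.

Yes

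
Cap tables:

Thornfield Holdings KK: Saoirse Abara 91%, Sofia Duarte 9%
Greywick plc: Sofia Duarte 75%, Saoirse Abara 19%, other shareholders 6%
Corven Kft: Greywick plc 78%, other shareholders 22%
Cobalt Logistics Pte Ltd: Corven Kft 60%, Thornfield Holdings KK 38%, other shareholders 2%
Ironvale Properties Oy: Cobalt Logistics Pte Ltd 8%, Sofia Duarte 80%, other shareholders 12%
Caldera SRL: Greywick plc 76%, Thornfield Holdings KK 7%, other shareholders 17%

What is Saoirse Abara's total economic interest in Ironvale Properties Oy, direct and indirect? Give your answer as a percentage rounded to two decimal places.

3.48%

Saoirse reaches Ironvale along 2 paths.
Via Greywick → Corven → Cobalt: 19% × 78% × 60% × 8% = 0.71136%.
Via Thornfield → Cobalt: 91% × 38% × 8% = 2.7664%.
Total: 0.71136% + 2.7664% = 3.47776%.
Rounded: 3.48%.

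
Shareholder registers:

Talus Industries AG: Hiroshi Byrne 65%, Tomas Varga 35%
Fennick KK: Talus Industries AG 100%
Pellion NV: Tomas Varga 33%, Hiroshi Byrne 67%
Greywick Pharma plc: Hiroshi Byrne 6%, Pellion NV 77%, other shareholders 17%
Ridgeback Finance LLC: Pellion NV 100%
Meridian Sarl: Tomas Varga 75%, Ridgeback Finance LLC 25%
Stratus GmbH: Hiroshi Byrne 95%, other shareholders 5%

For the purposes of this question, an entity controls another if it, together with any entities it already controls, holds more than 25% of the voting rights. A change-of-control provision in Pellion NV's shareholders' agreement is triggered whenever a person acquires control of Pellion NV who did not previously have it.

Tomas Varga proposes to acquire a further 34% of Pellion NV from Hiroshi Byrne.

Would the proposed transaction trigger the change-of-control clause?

The purchase adds only to Tomas's holdings (Hiroshi's stake shrinks), so Tomas is the only person who could newly come to control Pellion.
Tomas holds 33% of Pellion, so Tomas controls Pellion.
So Tomas already controls Pellion before the transaction.
After the purchase, Tomas's direct stake in Pellion rises to 33% + 34% = 67%, and Hiroshi's stake falls to 33%.
Tomas controlled Pellion already, so this is not a new person acquiring control; every other person's position is unchanged or reduced.
No new person acquires control, so the clause is not triggered.

No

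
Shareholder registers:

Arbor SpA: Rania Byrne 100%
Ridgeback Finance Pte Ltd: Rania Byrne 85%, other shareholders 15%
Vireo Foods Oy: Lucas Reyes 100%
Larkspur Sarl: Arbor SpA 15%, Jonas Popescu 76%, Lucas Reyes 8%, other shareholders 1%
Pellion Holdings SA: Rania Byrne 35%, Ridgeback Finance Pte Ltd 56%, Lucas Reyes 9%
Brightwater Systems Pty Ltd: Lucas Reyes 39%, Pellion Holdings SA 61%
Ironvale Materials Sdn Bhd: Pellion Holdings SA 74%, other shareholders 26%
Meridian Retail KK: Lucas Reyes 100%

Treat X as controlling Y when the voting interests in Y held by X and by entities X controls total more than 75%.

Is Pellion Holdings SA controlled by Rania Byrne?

Rania holds 85% of Ridgeback, so Rania controls Ridgeback.
Rania and Ridgeback together hold 35% + 56% = 91% of Pellion, so Rania controls Pellion.

Yes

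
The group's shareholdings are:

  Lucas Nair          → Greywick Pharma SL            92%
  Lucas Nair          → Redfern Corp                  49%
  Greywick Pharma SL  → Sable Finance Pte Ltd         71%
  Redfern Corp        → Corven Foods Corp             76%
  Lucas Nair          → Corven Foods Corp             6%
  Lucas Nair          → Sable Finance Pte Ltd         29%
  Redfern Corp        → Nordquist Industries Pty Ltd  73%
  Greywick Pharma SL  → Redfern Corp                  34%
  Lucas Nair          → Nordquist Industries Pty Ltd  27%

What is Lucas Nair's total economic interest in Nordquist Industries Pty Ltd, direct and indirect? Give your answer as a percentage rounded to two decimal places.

85.60%

Lucas reaches Nordquist along 3 paths.
Direct stake: 27% = 27%.
Via Greywick → Redfern: 92% × 34% × 73% = 22.8344%.
Via Redfern: 49% × 73% = 35.77%.
Total: 27% + 22.8344% + 35.77% = 85.6044%.
Rounded: 85.60%.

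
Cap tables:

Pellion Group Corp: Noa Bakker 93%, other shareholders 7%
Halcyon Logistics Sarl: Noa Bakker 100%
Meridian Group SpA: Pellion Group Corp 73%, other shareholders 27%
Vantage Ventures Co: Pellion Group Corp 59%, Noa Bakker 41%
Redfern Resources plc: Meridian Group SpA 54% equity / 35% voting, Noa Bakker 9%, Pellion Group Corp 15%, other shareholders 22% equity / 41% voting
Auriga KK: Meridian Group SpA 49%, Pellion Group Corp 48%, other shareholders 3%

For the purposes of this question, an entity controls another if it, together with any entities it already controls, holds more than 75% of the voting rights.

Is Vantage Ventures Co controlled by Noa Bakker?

Yes

Noa holds 93% of Pellion, so Noa controls Pellion.
Pellion and Noa together hold 59% + 41% = 100% of Vantage, so Noa controls Vantage.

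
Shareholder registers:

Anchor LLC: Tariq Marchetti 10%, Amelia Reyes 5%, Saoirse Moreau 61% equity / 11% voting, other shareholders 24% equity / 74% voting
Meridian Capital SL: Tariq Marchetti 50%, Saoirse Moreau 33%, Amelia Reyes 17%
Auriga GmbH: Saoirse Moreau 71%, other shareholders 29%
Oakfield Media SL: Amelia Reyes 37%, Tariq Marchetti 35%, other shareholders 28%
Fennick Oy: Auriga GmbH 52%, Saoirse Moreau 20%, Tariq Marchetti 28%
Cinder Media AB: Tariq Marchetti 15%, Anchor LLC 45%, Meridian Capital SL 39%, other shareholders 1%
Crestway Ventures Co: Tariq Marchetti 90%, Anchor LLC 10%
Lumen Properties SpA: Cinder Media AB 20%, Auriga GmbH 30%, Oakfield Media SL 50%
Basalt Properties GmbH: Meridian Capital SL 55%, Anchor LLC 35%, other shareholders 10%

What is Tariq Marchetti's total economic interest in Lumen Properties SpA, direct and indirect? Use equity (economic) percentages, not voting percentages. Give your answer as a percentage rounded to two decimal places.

25.30%

Tariq reaches Lumen along 4 paths.
Via Cinder: 15% × 20% = 3%.
Via Anchor → Cinder: 10% × 45% × 20% = 0.9%.
Via Meridian → Cinder: 50% × 39% × 20% = 3.9%.
Via Oakfield: 35% × 50% = 17.5%.
Total: 3% + 0.9% + 3.9% + 17.5% = 25.3%.
Rounded: 25.30%.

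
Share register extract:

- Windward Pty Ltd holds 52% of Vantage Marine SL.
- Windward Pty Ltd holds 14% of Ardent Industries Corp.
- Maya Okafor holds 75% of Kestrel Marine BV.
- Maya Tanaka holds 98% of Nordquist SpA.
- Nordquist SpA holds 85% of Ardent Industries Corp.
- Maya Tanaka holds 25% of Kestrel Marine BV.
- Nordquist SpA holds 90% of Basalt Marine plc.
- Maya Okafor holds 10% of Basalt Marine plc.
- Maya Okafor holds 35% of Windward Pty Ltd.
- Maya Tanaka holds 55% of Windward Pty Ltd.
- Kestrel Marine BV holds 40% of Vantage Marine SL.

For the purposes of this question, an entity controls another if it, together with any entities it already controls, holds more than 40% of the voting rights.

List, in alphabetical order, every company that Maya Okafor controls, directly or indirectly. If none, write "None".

Kestrel Marine BV

Maya Okafor holds 75% of Kestrel, so Maya Okafor controls Kestrel.
No other company's threshold is met.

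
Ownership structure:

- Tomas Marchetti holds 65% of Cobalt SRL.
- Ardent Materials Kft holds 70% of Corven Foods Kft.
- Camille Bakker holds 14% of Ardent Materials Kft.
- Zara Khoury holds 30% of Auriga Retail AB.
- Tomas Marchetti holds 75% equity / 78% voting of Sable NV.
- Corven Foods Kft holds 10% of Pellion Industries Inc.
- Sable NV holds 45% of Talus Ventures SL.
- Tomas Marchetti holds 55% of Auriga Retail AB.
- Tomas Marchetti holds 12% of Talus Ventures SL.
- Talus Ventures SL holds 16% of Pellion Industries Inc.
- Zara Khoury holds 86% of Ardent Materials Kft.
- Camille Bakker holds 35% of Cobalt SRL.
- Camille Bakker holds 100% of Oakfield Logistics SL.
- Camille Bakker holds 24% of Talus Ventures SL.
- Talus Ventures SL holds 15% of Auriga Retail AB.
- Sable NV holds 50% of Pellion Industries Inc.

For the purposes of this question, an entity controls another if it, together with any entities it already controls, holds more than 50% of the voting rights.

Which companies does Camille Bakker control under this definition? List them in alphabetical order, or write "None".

Camille holds 100% of Oakfield, so Camille controls Oakfield.
No other company's threshold is met.

Oakfield Logistics SL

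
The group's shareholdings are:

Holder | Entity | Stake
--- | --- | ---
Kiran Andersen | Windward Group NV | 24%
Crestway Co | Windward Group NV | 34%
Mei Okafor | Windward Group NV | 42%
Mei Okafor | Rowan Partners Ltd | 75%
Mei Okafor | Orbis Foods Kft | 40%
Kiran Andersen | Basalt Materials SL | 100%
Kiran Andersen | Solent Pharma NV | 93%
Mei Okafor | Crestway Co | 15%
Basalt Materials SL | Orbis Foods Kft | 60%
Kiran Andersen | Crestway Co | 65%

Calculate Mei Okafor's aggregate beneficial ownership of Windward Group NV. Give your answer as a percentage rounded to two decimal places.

47.10%

Mei reaches Windward along 2 paths.
Direct stake: 42% = 42%.
Via Crestway: 15% × 34% = 5.1%.
Total: 42% + 5.1% = 47.1%.
Rounded: 47.10%.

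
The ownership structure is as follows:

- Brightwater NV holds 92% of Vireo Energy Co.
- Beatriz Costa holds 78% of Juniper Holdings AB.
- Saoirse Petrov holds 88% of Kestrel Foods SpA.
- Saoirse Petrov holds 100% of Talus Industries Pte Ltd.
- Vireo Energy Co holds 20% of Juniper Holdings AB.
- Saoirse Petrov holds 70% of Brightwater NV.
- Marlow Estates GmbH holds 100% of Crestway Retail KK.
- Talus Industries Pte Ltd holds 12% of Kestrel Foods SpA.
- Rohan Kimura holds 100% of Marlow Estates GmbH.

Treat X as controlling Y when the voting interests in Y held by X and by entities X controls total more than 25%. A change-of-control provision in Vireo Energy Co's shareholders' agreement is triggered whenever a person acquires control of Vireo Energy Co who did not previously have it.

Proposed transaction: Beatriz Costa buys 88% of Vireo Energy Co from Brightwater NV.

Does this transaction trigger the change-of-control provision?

The purchase adds only to Beatriz's holdings (Brightwater's stake shrinks), so Beatriz is the only person who could newly come to control Vireo.
Beatriz holds 78% of Juniper, so Beatriz controls Juniper.
Neither Beatriz nor any entity Beatriz controls holds any voting interest in Vireo.
So before the transaction, Beatriz does not control Vireo.
After the purchase, Beatriz holds 88% of Vireo directly, and Brightwater's stake falls to 4%.
Beatriz holds 88% of Vireo, so Beatriz controls Vireo.
Beatriz did not control Vireo before and does after, so the clause is triggered.

Yes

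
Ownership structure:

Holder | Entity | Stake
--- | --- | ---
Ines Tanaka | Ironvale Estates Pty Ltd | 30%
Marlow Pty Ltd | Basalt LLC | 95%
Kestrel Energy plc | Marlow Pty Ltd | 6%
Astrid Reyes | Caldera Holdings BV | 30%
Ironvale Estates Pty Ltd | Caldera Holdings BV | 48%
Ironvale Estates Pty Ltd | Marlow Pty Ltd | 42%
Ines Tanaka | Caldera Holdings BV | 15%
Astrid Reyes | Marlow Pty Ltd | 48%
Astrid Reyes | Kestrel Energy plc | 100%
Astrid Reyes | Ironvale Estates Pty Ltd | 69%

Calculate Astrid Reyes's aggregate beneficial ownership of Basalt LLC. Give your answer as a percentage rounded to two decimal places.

78.83%

Astrid reaches Basalt along 3 paths.
Via Marlow: 48% × 95% = 45.6%.
Via Ironvale → Marlow: 69% × 42% × 95% = 27.531%.
Via Kestrel → Marlow: 100% × 6% × 95% = 5.7%.
Total: 45.6% + 27.531% + 5.7% = 78.831%.
Rounded: 78.83%.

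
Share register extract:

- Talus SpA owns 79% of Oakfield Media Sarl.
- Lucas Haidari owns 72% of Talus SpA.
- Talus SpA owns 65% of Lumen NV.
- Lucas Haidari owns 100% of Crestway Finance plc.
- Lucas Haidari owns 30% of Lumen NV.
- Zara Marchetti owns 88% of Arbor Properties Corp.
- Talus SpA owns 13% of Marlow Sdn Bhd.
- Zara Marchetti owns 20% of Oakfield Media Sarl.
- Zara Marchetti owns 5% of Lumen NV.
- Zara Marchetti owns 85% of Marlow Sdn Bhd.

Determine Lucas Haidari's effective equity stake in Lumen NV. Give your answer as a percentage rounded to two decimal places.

Lucas reaches Lumen along 2 paths.
Via Talus: 72% × 65% = 46.8%.
Direct stake: 30% = 30%.
Total: 46.8% + 30% = 76.8%.
Rounded: 76.80%.

76.80%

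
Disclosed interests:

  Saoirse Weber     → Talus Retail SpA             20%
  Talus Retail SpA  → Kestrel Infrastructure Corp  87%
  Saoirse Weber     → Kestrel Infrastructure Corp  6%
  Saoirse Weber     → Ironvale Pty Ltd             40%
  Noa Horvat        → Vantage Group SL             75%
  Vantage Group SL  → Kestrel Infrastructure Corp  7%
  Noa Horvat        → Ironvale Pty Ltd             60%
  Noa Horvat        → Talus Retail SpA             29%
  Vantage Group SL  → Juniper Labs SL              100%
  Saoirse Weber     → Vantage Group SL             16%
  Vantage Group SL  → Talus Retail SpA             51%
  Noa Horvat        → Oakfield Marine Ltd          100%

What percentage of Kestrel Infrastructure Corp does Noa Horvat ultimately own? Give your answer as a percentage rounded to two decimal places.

Noa reaches Kestrel along 3 paths.
Via Talus: 29% × 87% = 25.23%.
Via Vantage → Talus: 75% × 51% × 87% = 33.2775%.
Via Vantage: 75% × 7% = 5.25%.
Total: 25.23% + 33.2775% + 5.25% = 63.7575%.
Rounded: 63.76%.

63.76%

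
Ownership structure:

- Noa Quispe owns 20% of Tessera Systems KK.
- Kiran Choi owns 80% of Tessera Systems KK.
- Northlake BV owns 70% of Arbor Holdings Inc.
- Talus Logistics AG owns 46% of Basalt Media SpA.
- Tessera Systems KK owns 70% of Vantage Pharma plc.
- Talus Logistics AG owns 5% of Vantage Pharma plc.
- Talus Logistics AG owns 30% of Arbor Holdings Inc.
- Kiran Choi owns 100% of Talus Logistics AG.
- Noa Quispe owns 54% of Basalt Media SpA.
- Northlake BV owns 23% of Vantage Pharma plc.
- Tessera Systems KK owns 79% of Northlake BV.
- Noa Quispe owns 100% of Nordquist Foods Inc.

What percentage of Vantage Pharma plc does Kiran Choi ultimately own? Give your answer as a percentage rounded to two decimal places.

Kiran reaches Vantage along 3 paths.
Via Tessera → Northlake: 80% × 79% × 23% = 14.536%.
Via Tessera: 80% × 70% = 56%.
Via Talus: 100% × 5% = 5%.
Total: 14.536% + 56% + 5% = 75.536%.
Rounded: 75.54%.

75.54%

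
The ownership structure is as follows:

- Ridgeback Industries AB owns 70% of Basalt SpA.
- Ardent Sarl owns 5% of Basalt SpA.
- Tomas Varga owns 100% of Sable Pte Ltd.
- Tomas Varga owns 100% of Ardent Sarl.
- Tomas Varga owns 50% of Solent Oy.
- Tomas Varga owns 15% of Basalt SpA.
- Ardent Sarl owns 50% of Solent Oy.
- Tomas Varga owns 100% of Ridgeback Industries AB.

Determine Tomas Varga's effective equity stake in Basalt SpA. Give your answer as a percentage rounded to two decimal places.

90.00%

Tomas reaches Basalt along 3 paths.
Direct stake: 15% = 15%.
Via Ardent: 100% × 5% = 5%.
Via Ridgeback: 100% × 70% = 70%.
Total: 15% + 5% + 70% = 90%.
Rounded: 90.00%.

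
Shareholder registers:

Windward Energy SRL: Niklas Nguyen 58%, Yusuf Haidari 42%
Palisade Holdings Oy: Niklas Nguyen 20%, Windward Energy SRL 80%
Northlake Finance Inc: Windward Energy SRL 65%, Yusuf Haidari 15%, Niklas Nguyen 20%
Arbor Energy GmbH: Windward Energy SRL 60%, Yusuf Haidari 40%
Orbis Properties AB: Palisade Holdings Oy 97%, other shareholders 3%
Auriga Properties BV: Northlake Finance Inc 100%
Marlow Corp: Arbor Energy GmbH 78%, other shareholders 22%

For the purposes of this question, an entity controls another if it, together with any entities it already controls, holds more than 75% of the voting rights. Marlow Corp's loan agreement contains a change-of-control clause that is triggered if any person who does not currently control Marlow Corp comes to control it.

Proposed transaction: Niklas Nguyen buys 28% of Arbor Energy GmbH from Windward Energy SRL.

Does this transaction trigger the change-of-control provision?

No

The purchase adds only to Niklas's holdings (Windward's stake shrinks), so Niklas is the only person who could newly come to control Marlow.
Niklas's largest direct stake is 58% in Windward, which does not meet the threshold, so Niklas controls no company.
Neither Niklas nor any entity Niklas controls holds any voting interest in Marlow.
So before the transaction, Niklas does not control Marlow.
After the purchase, Niklas holds 28% of Arbor directly, and Windward's stake falls to 32%.
Niklas's side now holds 28% of Arbor, not > 75%, so Niklas still does not control Arbor.
After the transaction, neither Niklas nor any entity Niklas controls holds a voting interest in Marlow, so Niklas still does not control it.
No new person acquires control, so the clause is not triggered.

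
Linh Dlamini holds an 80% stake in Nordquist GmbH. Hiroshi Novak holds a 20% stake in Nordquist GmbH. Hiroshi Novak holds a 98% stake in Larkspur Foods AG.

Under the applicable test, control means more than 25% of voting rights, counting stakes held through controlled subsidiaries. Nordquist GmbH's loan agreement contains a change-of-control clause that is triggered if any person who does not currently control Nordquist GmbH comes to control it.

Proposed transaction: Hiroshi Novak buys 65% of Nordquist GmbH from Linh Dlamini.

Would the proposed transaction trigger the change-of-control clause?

The purchase adds only to Hiroshi's holdings (Linh's stake shrinks), so Hiroshi is the only person who could newly come to control Nordquist.
Hiroshi holds 98% of Larkspur, so Hiroshi controls Larkspur.
In Nordquist, Hiroshi's side holds only 20%, not > 25%.
So before the transaction, Hiroshi does not control Nordquist.
After the purchase, Hiroshi's direct stake in Nordquist rises to 20% + 65% = 85%, and Linh's stake falls to 15%.
Hiroshi holds 85% of Nordquist, so Hiroshi controls Nordquist.
Hiroshi did not control Nordquist before and does after, so the clause is triggered.

Yes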